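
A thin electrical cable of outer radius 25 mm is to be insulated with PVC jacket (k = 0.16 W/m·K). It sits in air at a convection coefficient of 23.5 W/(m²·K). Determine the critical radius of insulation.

r_cr ≈ 6.81 mm

For a cylinder r_cr = k/h = 0.16/23.5
r_cr = 6.81 mm; since the bare radius (25 mm) is above r_cr, any added insulation will reduce heat loss.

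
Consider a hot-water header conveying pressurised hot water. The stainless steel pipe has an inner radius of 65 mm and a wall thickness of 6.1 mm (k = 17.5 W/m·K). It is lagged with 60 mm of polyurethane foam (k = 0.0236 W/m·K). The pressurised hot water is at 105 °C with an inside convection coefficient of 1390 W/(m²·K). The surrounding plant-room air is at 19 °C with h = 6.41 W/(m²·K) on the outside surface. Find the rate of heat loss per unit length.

Radial resistances (cylindrical: R_cond = ln(r_o/r_i)/(2πkL), R_conv = 1/(h·2πrL)):
R_inner film = 1/(h_i·2πr₁L) = 1/(1390×2π×0.065×1) = 0.001762 K/W
R_stainless steel pipe wall = ln(71.1/65)/(2π×17.5×1) = 8.158×10^-4 K/W
R_polyurethane foam = ln(131.1/71.1)/(2π×0.0236×1) = 4.126 K/W
R_outer film = 1/(h_o·2πr_oL) = 1/(6.41×2π×0.1311×1) = 0.1894 K/W
R_total = 4.318 K/W
Q = ΔT/R_total = 86/4.318

q′ ≈ 19.9 W/m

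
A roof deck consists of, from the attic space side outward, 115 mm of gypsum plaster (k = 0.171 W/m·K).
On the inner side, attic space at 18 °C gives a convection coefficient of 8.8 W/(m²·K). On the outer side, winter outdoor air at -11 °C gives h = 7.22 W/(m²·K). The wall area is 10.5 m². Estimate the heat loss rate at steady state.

Q ≈ 329 W

Thermal resistances in series:
R_inner film = 1/(h_i·A) = 1/(8.8×10.5) = 0.01082 K/W
R_gypsum plaster = L/(kA) = 0.115/(0.171×10.5) = 0.06405 K/W
R_outer film = 1/(h_o·A) = 1/(7.22×10.5) = 0.01319 K/W
R_total = 0.08806 K/W
Q = ΔT / R_total = 29 / 0.08806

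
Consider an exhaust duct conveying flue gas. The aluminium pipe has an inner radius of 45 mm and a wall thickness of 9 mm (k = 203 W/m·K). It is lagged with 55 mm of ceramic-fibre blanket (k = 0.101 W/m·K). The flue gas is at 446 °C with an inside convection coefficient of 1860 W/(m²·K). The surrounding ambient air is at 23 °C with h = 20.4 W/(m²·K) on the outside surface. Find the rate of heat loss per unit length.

For a radial system each layer contributes R = ln(r_out/r_in)/(2πkL); films add R = 1/(hA).
R_inner film = 1/(h_i·2πr₁L) = 1/(1860×2π×0.045×1) = 0.001901 K/W
R_aluminium pipe wall = ln(54/45)/(2π×203×1) = 1.429×10^-4 K/W
R_ceramic-fibre blanket = ln(109/54)/(2π×0.101×1) = 1.107 K/W
R_outer film = 1/(h_o·2πr_oL) = 1/(20.4×2π×0.109×1) = 0.07158 K/W
R_total = 1.18 K/W
Q = ΔT/R_total = 423/1.18

q′ ≈ 358 W/m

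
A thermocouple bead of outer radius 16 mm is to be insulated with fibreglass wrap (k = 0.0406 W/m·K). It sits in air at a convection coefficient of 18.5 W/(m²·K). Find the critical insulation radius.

For a sphere r_cr = 2k/h = 2×0.0406/18.5
r_cr = 4.39 mm; since the bare radius (16 mm) is above r_cr, any added insulation will reduce heat loss.

r_cr ≈ 4.39 mm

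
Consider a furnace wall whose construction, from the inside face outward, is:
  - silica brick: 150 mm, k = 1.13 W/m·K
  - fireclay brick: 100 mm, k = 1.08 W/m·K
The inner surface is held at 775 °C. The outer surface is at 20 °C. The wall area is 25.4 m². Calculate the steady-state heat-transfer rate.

Q ≈ 85100 W

Thermal resistances in series:
R_silica brick = L/(kA) = 0.15/(1.13×25.4) = 0.005226 K/W
R_fireclay brick = L/(kA) = 0.1/(1.08×25.4) = 0.003645 K/W
R_total = 0.008871 K/W
Q = ΔT / R_total = 755 / 0.008871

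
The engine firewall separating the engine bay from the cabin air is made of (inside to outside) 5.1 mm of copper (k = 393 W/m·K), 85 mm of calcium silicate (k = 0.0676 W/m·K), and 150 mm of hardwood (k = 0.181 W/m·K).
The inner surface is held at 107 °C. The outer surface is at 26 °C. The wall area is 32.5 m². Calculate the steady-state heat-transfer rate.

Q ≈ 1260 W

Thermal resistances in series:
R_copper = L/(kA) = 0.0051/(393×32.5) = 3.993×10^-7 K/W
R_calcium silicate = L/(kA) = 0.085/(0.0676×32.5) = 0.03869 K/W
R_hardwood = L/(kA) = 0.15/(0.181×32.5) = 0.0255 K/W
R_total = 0.06419 K/W
Q = ΔT / R_total = 81 / 0.06419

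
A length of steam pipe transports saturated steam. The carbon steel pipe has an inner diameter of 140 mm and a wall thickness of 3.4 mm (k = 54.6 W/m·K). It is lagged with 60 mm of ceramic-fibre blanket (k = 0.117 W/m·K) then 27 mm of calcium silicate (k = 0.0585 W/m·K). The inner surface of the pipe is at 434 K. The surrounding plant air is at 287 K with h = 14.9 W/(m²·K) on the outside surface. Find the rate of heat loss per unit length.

Radial resistances (cylindrical: R_cond = ln(r_o/r_i)/(2πkL), R_conv = 1/(h·2πrL)):
R_carbon steel pipe wall = ln(73.4/70)/(2π×54.6×1) = 1.383×10^-4 K/W
R_ceramic-fibre blanket = ln(133.4/73.4)/(2π×0.117×1) = 0.8127 K/W
R_calcium silicate = ln(160.4/133.4)/(2π×0.0585×1) = 0.5015 K/W
R_outer film = 1/(h_o·2πr_oL) = 1/(14.9×2π×0.1604×1) = 0.06659 K/W
R_total = 1.381 K/W
Q = ΔT/R_total = 147/1.381

q′ ≈ 106 W/m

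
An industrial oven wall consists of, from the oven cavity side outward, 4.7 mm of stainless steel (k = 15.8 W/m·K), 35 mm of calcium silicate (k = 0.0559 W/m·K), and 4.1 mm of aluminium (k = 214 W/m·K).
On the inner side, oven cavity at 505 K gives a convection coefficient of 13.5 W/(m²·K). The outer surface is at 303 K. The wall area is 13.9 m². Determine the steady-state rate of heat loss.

Q ≈ 4010 W

Using the resistance-network approach (series):
R_inner film = 1/(h_i·A) = 1/(13.5×13.9) = 0.005329 K/W
R_stainless steel = L/(kA) = 0.0047/(15.8×13.9) = 2.14×10^-5 K/W
R_calcium silicate = L/(kA) = 0.035/(0.0559×13.9) = 0.04504 K/W
R_aluminium = L/(kA) = 0.0041/(214×13.9) = 1.378×10^-6 K/W
R_total = 0.0504 K/W
Q = ΔT / R_total = 202 / 0.0504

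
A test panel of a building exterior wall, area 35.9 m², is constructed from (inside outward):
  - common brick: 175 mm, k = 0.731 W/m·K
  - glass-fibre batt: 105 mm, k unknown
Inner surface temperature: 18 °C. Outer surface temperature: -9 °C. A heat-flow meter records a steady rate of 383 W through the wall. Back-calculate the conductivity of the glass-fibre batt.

Series thermal resistances:
R_common brick = L/(kA) = 0.175/(0.731×35.9) = 0.006668 K/W
Sum of known resistances R_other = 0.006668 K/W
Total R = ΔT/Q = 27/383 = 0.0705 K/W
R_glass-fibre batt = R_total − R_other = 0.06383 K/W
k = L/(R·A) = 0.105/(0.06383×35.9)

k ≈ 0.0458 W/(m·K)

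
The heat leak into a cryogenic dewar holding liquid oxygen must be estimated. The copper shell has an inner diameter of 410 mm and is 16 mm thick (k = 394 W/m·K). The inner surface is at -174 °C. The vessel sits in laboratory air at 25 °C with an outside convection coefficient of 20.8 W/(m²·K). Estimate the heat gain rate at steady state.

Q ≈ 2540 W

Radial (spherical) resistances in series:
R_copper shell = (1/0.205 − 1/0.221)/(4π×394) = 7.133×10^-5 K/W
R_outer film = 1/(h·4πr_o²) = 1/(20.8×4π×0.221²) = 0.07833 K/W
R_total = 0.0784 K/W
Q = ΔT/R_total = 199/0.0784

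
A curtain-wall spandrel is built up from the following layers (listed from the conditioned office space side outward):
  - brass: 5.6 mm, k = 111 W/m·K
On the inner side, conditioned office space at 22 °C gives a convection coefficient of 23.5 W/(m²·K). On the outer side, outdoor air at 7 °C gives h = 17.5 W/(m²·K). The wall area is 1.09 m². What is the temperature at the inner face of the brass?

T ≈ 15.6 °C

Model the wall as resistances in series:
R_inner film = 1/(h_i·A) = 1/(23.5×1.09) = 0.03904 K/W
R_brass = L/(kA) = 0.0056/(111×1.09) = 4.628×10^-5 K/W
R_outer film = 1/(h_o·A) = 1/(17.5×1.09) = 0.05242 K/W
R_total = 0.09151 K/W;  Q = ΔT/R_total = 15/0.09151 = 163.9 W
T_interface = T_inner − Q·ΣR(inner→interface) = 22 − 164×0.03904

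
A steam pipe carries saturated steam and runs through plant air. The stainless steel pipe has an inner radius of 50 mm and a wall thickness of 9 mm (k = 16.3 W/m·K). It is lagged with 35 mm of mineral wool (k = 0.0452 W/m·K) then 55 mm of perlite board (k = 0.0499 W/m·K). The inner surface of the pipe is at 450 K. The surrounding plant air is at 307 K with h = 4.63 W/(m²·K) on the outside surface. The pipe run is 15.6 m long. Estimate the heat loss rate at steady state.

Q ≈ 668 W

For a radial system each layer contributes R = ln(r_out/r_in)/(2πkL); films add R = 1/(hA).
R_stainless steel pipe wall = ln(59/50)/(2π×16.3×15.6) = 1.036×10^-4 K/W
R_mineral wool = ln(94/59)/(2π×0.0452×15.6) = 0.1051 K/W
R_perlite board = ln(149/94)/(2π×0.0499×15.6) = 0.09418 K/W
R_outer film = 1/(h_o·2πr_oL) = 1/(4.63×2π×0.149×15.6) = 0.01479 K/W
R_total = 0.2142 K/W
Q = ΔT/R_total = 143/0.2142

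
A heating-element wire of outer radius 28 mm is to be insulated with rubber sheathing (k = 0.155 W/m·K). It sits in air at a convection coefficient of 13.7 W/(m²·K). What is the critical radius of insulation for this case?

For a cylinder r_cr = k/h = 0.155/13.7
r_cr = 11.3 mm; since the bare radius (28 mm) is above r_cr, any added insulation will reduce heat loss.

r_cr ≈ 11.3 mm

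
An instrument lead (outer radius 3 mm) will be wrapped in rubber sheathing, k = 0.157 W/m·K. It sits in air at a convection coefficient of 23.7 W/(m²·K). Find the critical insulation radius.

r_cr ≈ 6.62 mm

For a cylinder r_cr = k/h = 0.157/23.7
r_cr = 6.62 mm; since the bare radius (3 mm) is below r_cr, adding a thin layer of insulation will *increase* heat loss.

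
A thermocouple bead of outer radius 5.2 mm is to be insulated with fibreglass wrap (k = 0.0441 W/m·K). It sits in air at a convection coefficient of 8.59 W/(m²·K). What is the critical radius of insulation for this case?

For a sphere r_cr = 2k/h = 2×0.0441/8.59
r_cr = 10.3 mm; since the bare radius (5.2 mm) is below r_cr, adding a thin layer of insulation will *increase* heat loss.

r_cr ≈ 10.3 mm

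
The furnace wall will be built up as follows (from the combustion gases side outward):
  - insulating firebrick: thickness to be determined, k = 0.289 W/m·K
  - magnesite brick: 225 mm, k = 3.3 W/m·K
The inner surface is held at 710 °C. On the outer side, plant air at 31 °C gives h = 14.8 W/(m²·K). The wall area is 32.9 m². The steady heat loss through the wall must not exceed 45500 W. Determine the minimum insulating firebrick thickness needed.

L ≈ 103 mm

Using the resistance-network approach (series):
R_magnesite brick = L/(kA) = 0.225/(3.3×32.9) = 0.002072 K/W
R_outer film = 1/(h_o·A) = 1/(14.8×32.9) = 0.002054 K/W
Sum of the known resistances R_other = 0.004126 K/W
Required total resistance R_tot = ΔT/Q_allow = 679/45500 = 0.01492 K/W
R_insulating firebrick = R_tot − R_other = 0.0108 K/W
L = R·k·A = 0.0108×0.289×32.9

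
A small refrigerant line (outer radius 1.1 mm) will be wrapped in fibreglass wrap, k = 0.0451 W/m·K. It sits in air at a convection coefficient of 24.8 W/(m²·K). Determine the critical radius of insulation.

r_cr ≈ 1.82 mm

For a cylinder r_cr = k/h = 0.0451/24.8
r_cr = 1.82 mm; since the bare radius (1.1 mm) is below r_cr, adding a thin layer of insulation will *increase* heat loss.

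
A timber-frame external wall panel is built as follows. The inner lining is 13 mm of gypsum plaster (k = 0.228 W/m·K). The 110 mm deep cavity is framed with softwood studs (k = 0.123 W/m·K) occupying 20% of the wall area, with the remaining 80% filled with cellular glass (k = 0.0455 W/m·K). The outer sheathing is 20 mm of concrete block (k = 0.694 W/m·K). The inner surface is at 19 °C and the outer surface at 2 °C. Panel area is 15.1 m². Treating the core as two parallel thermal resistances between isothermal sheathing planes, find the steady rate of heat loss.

Q ≈ 136 W

Sheathing layers in series; stud and cavity paths in parallel between them.
R_inner = 0.013/(0.228×15.1) = 0.003776 K/W
R_stud  = 0.11/(0.123×0.2×15.1) = 0.2961 K/W
R_cav   = 0.11/(0.0455×0.8×15.1) = 0.2001 K/W
1/R_core = 1/R_stud + 1/R_cav → R_core = 0.1194 K/W
R_outer = 0.02/(0.694×15.1) = 0.001909 K/W
R_total = 0.1251 K/W
Q = ΔT/R_total = 17/0.1251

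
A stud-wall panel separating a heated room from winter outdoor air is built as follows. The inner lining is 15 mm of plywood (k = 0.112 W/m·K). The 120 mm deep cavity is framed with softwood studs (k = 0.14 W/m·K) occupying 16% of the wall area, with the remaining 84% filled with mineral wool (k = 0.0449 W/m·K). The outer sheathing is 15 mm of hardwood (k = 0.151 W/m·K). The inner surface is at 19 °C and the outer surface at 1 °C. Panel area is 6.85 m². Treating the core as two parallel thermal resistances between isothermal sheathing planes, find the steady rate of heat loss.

Q ≈ 55.3 W

Sheathing layers in series; stud and cavity paths in parallel between them.
R_inner = 0.015/(0.112×6.85) = 0.01955 K/W
R_stud  = 0.12/(0.14×0.16×6.85) = 0.7821 K/W
R_cav   = 0.12/(0.0449×0.84×6.85) = 0.4645 K/W
1/R_core = 1/R_stud + 1/R_cav → R_core = 0.2914 K/W
R_outer = 0.015/(0.151×6.85) = 0.0145 K/W
R_total = 0.3255 K/W
Q = ΔT/R_total = 18/0.3255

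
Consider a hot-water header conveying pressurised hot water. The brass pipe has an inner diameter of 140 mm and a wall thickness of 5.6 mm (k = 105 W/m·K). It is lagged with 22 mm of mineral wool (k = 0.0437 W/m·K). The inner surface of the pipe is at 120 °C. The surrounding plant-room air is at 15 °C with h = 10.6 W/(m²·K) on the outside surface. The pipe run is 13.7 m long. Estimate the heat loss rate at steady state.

Per-layer cylindrical resistances, series-summed:
R_brass pipe wall = ln(75.6/70)/(2π×105×13.7) = 8.515×10^-6 K/W
R_mineral wool = ln(97.6/75.6)/(2π×0.0437×13.7) = 0.0679 K/W
R_outer film = 1/(h_o·2πr_oL) = 1/(10.6×2π×0.0976×13.7) = 0.01123 K/W
R_total = 0.07914 K/W
Q = ΔT/R_total = 105/0.07914

Q ≈ 1330 W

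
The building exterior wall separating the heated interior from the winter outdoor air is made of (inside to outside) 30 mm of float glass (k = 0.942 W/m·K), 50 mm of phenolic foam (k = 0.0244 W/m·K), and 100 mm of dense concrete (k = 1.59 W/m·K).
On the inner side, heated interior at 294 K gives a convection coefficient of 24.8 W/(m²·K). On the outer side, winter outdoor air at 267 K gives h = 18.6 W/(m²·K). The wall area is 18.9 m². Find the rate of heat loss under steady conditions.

Q ≈ 228 W

Series thermal resistances:
R_inner film = 1/(h_i·A) = 1/(24.8×18.9) = 0.002133 K/W
R_float glass = L/(kA) = 0.03/(0.942×18.9) = 0.001685 K/W
R_phenolic foam = L/(kA) = 0.05/(0.0244×18.9) = 0.1084 K/W
R_dense concrete = L/(kA) = 0.1/(1.59×18.9) = 0.003328 K/W
R_outer film = 1/(h_o·A) = 1/(18.6×18.9) = 0.002845 K/W
R_total = 0.1184 K/W
Q = ΔT / R_total = 27 / 0.1184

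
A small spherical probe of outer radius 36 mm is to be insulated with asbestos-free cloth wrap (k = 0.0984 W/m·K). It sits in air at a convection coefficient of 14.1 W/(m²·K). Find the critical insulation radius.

r_cr ≈ 14 mm

For a sphere r_cr = 2k/h = 2×0.0984/14.1
r_cr = 14 mm; since the bare radius (36 mm) is above r_cr, any added insulation will reduce heat loss.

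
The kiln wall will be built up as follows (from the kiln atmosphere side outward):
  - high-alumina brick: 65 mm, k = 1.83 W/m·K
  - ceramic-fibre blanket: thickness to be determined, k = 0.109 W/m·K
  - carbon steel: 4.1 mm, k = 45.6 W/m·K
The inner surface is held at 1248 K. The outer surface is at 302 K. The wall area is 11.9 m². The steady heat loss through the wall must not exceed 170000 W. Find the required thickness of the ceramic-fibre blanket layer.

L ≈ 3.34 mm

Series thermal resistances:
R_high-alumina brick = L/(kA) = 0.065/(1.83×11.9) = 0.002985 K/W
R_carbon steel = L/(kA) = 0.0041/(45.6×11.9) = 7.556×10^-6 K/W
Sum of the known resistances R_other = 0.002992 K/W
Required total resistance R_tot = ΔT/Q_allow = 946/170000 = 0.005565 K/W
R_ceramic-fibre blanket = R_tot − R_other = 0.002572 K/W
L = R·k·A = 0.002572×0.109×11.9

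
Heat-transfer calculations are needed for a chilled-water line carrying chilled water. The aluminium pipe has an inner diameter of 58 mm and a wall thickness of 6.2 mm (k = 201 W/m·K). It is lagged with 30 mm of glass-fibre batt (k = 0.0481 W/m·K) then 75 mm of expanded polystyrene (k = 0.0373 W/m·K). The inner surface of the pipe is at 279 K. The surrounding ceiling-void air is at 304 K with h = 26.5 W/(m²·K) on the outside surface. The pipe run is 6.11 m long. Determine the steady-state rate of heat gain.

Per-layer cylindrical resistances, series-summed:
R_aluminium pipe wall = ln(35.2/29)/(2π×201×6.11) = 2.511×10^-5 K/W
R_glass-fibre batt = ln(65.2/35.2)/(2π×0.0481×6.11) = 0.3338 K/W
R_expanded polystyrene = ln(140.2/65.2)/(2π×0.0373×6.11) = 0.5347 K/W
R_outer film = 1/(h_o·2πr_oL) = 1/(26.5×2π×0.1402×6.11) = 0.007011 K/W
R_total = 0.8755 K/W
Q = ΔT/R_total = 25/0.8755

Q ≈ 28.6 W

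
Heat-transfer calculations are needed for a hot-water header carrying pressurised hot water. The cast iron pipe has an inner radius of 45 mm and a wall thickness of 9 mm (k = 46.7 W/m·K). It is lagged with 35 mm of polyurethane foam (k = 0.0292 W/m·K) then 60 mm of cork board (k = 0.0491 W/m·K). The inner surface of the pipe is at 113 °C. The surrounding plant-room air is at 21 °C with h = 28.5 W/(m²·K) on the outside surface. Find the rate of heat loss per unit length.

Per-layer cylindrical resistances, series-summed:
R_cast iron pipe wall = ln(54/45)/(2π×46.7×1) = 6.214×10^-4 K/W
R_polyurethane foam = ln(89/54)/(2π×0.0292×1) = 2.723 K/W
R_cork board = ln(149/89)/(2π×0.0491×1) = 1.67 K/W
R_outer film = 1/(h_o·2πr_oL) = 1/(28.5×2π×0.149×1) = 0.03748 K/W
R_total = 4.432 K/W
Q = ΔT/R_total = 92/4.432

q′ ≈ 20.8 W/m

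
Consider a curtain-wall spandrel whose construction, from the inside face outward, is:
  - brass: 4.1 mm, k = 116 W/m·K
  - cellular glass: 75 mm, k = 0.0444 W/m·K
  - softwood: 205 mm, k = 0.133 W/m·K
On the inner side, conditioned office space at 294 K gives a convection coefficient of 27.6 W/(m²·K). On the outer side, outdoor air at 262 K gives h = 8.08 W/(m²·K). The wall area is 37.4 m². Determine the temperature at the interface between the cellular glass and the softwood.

T ≈ 278 K

Model the wall as resistances in series:
R_inner film = 1/(h_i·A) = 1/(27.6×37.4) = 9.688×10^-4 K/W
R_brass = L/(kA) = 0.0041/(116×37.4) = 9.45×10^-7 K/W
R_cellular glass = L/(kA) = 0.075/(0.0444×37.4) = 0.04517 K/W
R_softwood = L/(kA) = 0.205/(0.133×37.4) = 0.04121 K/W
R_outer film = 1/(h_o·A) = 1/(8.08×37.4) = 0.003309 K/W
R_total = 0.09066 K/W;  Q = ΔT/R_total = 32/0.09066 = 353 W
T_interface = T_inner − Q·ΣR(inner→interface) = 294 − 353×0.04614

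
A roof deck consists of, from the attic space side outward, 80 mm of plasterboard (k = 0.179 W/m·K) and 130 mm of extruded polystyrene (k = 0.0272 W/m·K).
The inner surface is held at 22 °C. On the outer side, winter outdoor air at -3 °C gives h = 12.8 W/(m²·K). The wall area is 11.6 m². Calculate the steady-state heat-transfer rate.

Q ≈ 54.7 W

Series thermal resistances:
R_plasterboard = L/(kA) = 0.08/(0.179×11.6) = 0.03853 K/W
R_extruded polystyrene = L/(kA) = 0.13/(0.0272×11.6) = 0.412 K/W
R_outer film = 1/(h_o·A) = 1/(12.8×11.6) = 0.006735 K/W
R_total = 0.4573 K/W
Q = ΔT / R_total = 25 / 0.4573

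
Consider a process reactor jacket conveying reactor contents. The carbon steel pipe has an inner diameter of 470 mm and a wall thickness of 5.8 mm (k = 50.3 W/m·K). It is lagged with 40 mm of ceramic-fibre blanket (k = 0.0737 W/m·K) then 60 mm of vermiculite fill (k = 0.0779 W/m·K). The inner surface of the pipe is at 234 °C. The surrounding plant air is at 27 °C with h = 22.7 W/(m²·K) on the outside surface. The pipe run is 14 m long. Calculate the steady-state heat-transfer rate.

Q ≈ 3870 W

Radial resistances (cylindrical: R_cond = ln(r_o/r_i)/(2πkL), R_conv = 1/(h·2πrL)):
R_carbon steel pipe wall = ln(240.8/235)/(2π×50.3×14) = 5.51×10^-6 K/W
R_ceramic-fibre blanket = ln(280.8/240.8)/(2π×0.0737×14) = 0.0237 K/W
R_vermiculite fill = ln(340.8/280.8)/(2π×0.0779×14) = 0.02826 K/W
R_outer film = 1/(h_o·2πr_oL) = 1/(22.7×2π×0.3408×14) = 0.001469 K/W
R_total = 0.05344 K/W
Q = ΔT/R_total = 207/0.05344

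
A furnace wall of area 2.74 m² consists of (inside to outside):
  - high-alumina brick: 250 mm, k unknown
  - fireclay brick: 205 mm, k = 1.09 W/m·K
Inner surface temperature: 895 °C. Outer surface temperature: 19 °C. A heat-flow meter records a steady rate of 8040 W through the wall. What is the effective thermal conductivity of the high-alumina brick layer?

Treating each layer as a thermal resistance in series:
R_fireclay brick = L/(kA) = 0.205/(1.09×2.74) = 0.06864 K/W
Sum of known resistances R_other = 0.06864 K/W
Total R = ΔT/Q = 876/8040 = 0.109 K/W
R_high-alumina brick = R_total − R_other = 0.04032 K/W
k = L/(R·A) = 0.25/(0.04032×2.74)

k ≈ 2.26 W/(m·K)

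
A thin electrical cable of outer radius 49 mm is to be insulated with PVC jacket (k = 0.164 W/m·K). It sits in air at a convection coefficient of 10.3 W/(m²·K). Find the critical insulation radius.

For a cylinder r_cr = k/h = 0.164/10.3
r_cr = 15.9 mm; since the bare radius (49 mm) is above r_cr, any added insulation will reduce heat loss.

r_cr ≈ 15.9 mm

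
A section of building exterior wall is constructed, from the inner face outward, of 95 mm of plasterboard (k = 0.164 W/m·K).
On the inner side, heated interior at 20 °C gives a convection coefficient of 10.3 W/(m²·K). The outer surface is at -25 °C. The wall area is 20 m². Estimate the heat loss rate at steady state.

Q ≈ 1330 W

Thermal resistances in series:
R_inner film = 1/(h_i·A) = 1/(10.3×20) = 0.004854 K/W
R_plasterboard = L/(kA) = 0.095/(0.164×20) = 0.02896 K/W
R_total = 0.03382 K/W
Q = ΔT / R_total = 45 / 0.03382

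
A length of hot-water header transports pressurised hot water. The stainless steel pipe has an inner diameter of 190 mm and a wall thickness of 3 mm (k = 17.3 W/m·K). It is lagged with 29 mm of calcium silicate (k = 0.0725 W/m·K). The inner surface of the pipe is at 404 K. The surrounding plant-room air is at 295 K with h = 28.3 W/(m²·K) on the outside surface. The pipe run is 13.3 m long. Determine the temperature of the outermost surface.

T ≈ 303 K

For a radial system each layer contributes R = ln(r_out/r_in)/(2πkL); films add R = 1/(hA).
R_stainless steel pipe wall = ln(98/95)/(2π×17.3×13.3) = 2.151×10^-5 K/W
R_calcium silicate = ln(127/98)/(2π×0.0725×13.3) = 0.04279 K/W
R_outer film = 1/(h_o·2πr_oL) = 1/(28.3×2π×0.127×13.3) = 0.003329 K/W
R_total = 0.04614 K/W
Q = ΔT/R_total = 109/0.04614
Q = 2360 W
T_interface = T_inner − Q·ΣR(inner→interface) = 404 − 2360×0.04281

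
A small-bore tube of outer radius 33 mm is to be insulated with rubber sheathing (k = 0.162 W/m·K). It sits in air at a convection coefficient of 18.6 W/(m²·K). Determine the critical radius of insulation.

For a cylinder r_cr = k/h = 0.162/18.6
r_cr = 8.71 mm; since the bare radius (33 mm) is above r_cr, any added insulation will reduce heat loss.

r_cr ≈ 8.71 mm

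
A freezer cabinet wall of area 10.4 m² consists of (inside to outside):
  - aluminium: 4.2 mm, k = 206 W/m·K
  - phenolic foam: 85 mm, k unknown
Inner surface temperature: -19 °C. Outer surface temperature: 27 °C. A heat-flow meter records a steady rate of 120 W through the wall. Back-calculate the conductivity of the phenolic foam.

Thermal resistances in series:
R_aluminium = L/(kA) = 0.0042/(206×10.4) = 1.96×10^-6 K/W
Sum of known resistances R_other = 1.96×10^-6 K/W
Total R = ΔT/Q = 46/120 = 0.3833 K/W
R_phenolic foam = R_total − R_other = 0.3833 K/W
k = L/(R·A) = 0.085/(0.3833×10.4)

k ≈ 0.0213 W/(m·K)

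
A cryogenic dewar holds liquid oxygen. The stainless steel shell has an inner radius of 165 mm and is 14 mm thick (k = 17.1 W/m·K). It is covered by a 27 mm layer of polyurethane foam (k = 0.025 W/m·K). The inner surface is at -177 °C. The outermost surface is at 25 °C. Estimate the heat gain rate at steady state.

Q ≈ 86.6 W

Each spherical layer contributes R = (1/r_i − 1/r_o)/(4πk):
R_stainless steel shell = (1/0.165 − 1/0.179)/(4π×17.1) = 0.002206 K/W
R_polyurethane foam = (1/0.179 − 1/0.206)/(4π×0.025) = 2.331 K/W
R_total = 2.333 K/W
Q = ΔT/R_total = 202/2.333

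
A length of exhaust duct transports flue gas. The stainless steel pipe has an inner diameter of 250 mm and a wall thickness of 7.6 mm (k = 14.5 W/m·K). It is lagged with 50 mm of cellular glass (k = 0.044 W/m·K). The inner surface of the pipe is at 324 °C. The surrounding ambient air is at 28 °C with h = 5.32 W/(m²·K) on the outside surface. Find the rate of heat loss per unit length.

Cylindrical conduction, so R = ln(r₂/r₁)/(2πkL) per layer, in series:
R_stainless steel pipe wall = ln(132.6/125)/(2π×14.5×1) = 6.479×10^-4 K/W
R_cellular glass = ln(182.6/132.6)/(2π×0.044×1) = 1.157 K/W
R_outer film = 1/(h_o·2πr_oL) = 1/(5.32×2π×0.1826×1) = 0.1638 K/W
R_total = 1.322 K/W
Q = ΔT/R_total = 296/1.322

q′ ≈ 224 W/m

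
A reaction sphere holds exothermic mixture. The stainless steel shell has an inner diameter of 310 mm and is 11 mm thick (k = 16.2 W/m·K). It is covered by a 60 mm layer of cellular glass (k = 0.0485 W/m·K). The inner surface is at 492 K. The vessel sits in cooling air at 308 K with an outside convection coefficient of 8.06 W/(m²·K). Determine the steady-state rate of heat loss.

Q ≈ 65.3 W

Each spherical layer contributes R = (1/r_i − 1/r_o)/(4πk):
R_stainless steel shell = (1/0.155 − 1/0.166)/(4π×16.2) = 0.0021 K/W
R_cellular glass = (1/0.166 − 1/0.226)/(4π×0.0485) = 2.624 K/W
R_outer film = 1/(h·4πr_o²) = 1/(8.06×4π×0.226²) = 0.1933 K/W
R_total = 2.82 K/W
Q = ΔT/R_total = 184/2.82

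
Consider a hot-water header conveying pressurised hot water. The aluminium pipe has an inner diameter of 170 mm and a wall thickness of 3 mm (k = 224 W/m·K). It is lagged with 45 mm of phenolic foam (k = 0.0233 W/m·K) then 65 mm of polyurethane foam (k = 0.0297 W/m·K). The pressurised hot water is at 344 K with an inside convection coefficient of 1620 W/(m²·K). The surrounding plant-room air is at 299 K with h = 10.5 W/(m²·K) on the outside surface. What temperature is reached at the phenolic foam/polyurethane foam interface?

Per-layer cylindrical resistances, series-summed:
R_inner film = 1/(h_i·2πr₁L) = 1/(1620×2π×0.085×1) = 0.001156 K/W
R_aluminium pipe wall = ln(88/85)/(2π×224×1) = 2.464×10^-5 K/W
R_phenolic foam = ln(133/88)/(2π×0.0233×1) = 2.821 K/W
R_polyurethane foam = ln(198/133)/(2π×0.0297×1) = 2.132 K/W
R_outer film = 1/(h_o·2πr_oL) = 1/(10.5×2π×0.198×1) = 0.07655 K/W
R_total = 5.031 K/W
Q = ΔT/R_total = 45/5.031
Q = 8.94 W/m
T_interface = T_inner − Q·ΣR(inner→interface) = 344 − 8.94×2.822

T ≈ 319 K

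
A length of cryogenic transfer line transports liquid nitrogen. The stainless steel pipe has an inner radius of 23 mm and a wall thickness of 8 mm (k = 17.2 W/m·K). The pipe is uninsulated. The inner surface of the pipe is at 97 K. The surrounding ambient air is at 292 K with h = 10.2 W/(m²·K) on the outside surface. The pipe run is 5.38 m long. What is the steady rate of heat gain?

Q ≈ 2070 W

Per-layer cylindrical resistances, series-summed:
R_stainless steel pipe wall = ln(31/23)/(2π×17.2×5.38) = 5.134×10^-4 K/W
R_outer film = 1/(h_o·2πr_oL) = 1/(10.2×2π×0.031×5.38) = 0.09356 K/W
R_total = 0.09407 K/W
Q = ΔT/R_total = 195/0.09407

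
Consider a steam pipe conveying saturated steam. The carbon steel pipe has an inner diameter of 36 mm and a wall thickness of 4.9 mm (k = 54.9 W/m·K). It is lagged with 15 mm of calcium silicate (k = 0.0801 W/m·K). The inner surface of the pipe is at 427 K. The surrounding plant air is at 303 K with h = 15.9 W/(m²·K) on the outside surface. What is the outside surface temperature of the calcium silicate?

Treating each annulus and film as a series resistance:
R_carbon steel pipe wall = ln(22.9/18)/(2π×54.9×1) = 6.98×10^-4 K/W
R_calcium silicate = ln(37.9/22.9)/(2π×0.0801×1) = 1.001 K/W
R_outer film = 1/(h_o·2πr_oL) = 1/(15.9×2π×0.0379×1) = 0.2641 K/W
R_total = 1.266 K/W
Q = ΔT/R_total = 124/1.266
Q = 98 W/m
T_interface = T_inner − Q·ΣR(inner→interface) = 427 − 98×1.002

T ≈ 329 K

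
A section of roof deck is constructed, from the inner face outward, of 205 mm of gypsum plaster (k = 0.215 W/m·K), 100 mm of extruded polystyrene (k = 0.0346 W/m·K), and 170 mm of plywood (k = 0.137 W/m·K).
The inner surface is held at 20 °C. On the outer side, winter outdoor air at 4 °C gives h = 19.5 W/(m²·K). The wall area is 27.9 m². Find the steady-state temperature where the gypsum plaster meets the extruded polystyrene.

T ≈ 17 °C

Thermal resistances in series:
R_gypsum plaster = L/(kA) = 0.205/(0.215×27.9) = 0.03418 K/W
R_extruded polystyrene = L/(kA) = 0.1/(0.0346×27.9) = 0.1036 K/W
R_plywood = L/(kA) = 0.17/(0.137×27.9) = 0.04448 K/W
R_outer film = 1/(h_o·A) = 1/(19.5×27.9) = 0.001838 K/W
R_total = 0.1841 K/W;  Q = ΔT/R_total = 16/0.1841 = 86.92 W
T_interface = T_inner − Q·ΣR(inner→interface) = 20 − 86.9×0.03418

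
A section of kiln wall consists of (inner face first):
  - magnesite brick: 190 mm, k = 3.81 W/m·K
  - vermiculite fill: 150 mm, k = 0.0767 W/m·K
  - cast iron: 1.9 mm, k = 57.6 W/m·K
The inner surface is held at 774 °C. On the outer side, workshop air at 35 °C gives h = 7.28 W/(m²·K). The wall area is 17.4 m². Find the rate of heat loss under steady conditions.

Q ≈ 6000 W

Model the wall as resistances in series:
R_magnesite brick = L/(kA) = 0.19/(3.81×17.4) = 0.002866 K/W
R_vermiculite fill = L/(kA) = 0.15/(0.0767×17.4) = 0.1124 K/W
R_cast iron = L/(kA) = 0.0019/(57.6×17.4) = 1.896×10^-6 K/W
R_outer film = 1/(h_o·A) = 1/(7.28×17.4) = 0.007894 K/W
R_total = 0.1232 K/W
Q = ΔT / R_total = 739 / 0.1232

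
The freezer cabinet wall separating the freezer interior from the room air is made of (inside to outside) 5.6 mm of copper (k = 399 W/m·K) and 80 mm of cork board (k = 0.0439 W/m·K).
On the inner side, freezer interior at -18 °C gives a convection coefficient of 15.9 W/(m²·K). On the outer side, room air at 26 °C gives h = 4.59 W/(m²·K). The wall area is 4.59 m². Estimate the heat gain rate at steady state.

Thermal resistances in series:
R_inner film = 1/(h_i·A) = 1/(15.9×4.59) = 0.0137 K/W
R_copper = L/(kA) = 0.0056/(399×4.59) = 3.058×10^-6 K/W
R_cork board = L/(kA) = 0.08/(0.0439×4.59) = 0.397 K/W
R_outer film = 1/(h_o·A) = 1/(4.59×4.59) = 0.04747 K/W
R_total = 0.4582 K/W
Q = ΔT / R_total = 44 / 0.4582

Q ≈ 96 W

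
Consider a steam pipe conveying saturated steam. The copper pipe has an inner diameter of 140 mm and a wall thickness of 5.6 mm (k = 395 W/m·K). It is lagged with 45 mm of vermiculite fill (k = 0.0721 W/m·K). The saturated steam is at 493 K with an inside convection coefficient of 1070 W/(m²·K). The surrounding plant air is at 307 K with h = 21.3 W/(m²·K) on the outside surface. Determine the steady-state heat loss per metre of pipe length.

Radial resistances (cylindrical: R_cond = ln(r_o/r_i)/(2πkL), R_conv = 1/(h·2πrL)):
R_inner film = 1/(h_i·2πr₁L) = 1/(1070×2π×0.07×1) = 0.002125 K/W
R_copper pipe wall = ln(75.6/70)/(2π×395×1) = 3.101×10^-5 K/W
R_vermiculite fill = ln(120.6/75.6)/(2π×0.0721×1) = 1.031 K/W
R_outer film = 1/(h_o·2πr_oL) = 1/(21.3×2π×0.1206×1) = 0.06196 K/W
R_total = 1.095 K/W
Q = ΔT/R_total = 186/1.095

q′ ≈ 170 W/m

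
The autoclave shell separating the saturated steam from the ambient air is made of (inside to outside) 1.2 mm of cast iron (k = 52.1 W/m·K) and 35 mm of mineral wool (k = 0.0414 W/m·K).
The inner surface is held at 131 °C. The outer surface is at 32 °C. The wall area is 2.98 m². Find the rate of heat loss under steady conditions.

Model the wall as resistances in series:
R_cast iron = L/(kA) = 0.0012/(52.1×2.98) = 7.729×10^-6 K/W
R_mineral wool = L/(kA) = 0.035/(0.0414×2.98) = 0.2837 K/W
R_total = 0.2837 K/W
Q = ΔT / R_total = 99 / 0.2837

Q ≈ 349 W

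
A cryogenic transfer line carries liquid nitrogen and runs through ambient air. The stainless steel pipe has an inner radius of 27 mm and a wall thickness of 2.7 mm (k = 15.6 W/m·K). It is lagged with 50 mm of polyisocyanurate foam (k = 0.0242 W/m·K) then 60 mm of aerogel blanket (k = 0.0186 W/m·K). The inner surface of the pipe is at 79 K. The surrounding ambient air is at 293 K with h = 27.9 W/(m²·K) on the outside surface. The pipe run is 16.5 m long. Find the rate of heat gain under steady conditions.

Q ≈ 311 W

Cylindrical conduction, so R = ln(r₂/r₁)/(2πkL) per layer, in series:
R_stainless steel pipe wall = ln(29.7/27)/(2π×15.6×16.5) = 5.893×10^-5 K/W
R_polyisocyanurate foam = ln(79.7/29.7)/(2π×0.0242×16.5) = 0.3935 K/W
R_aerogel blanket = ln(139.7/79.7)/(2π×0.0186×16.5) = 0.291 K/W
R_outer film = 1/(h_o·2πr_oL) = 1/(27.9×2π×0.1397×16.5) = 0.002475 K/W
R_total = 0.687 K/W
Q = ΔT/R_total = 214/0.687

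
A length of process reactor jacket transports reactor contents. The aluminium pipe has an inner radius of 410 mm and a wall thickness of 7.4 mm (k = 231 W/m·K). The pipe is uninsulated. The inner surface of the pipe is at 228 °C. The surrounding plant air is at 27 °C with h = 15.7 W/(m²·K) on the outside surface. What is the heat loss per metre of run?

q′ ≈ 8270 W/m

Radial resistances (cylindrical: R_cond = ln(r_o/r_i)/(2πkL), R_conv = 1/(h·2πrL)):
R_aluminium pipe wall = ln(417.4/410)/(2π×231×1) = 1.232×10^-5 K/W
R_outer film = 1/(h_o·2πr_oL) = 1/(15.7×2π×0.4174×1) = 0.02429 K/W
R_total = 0.0243 K/W
Q = ΔT/R_total = 201/0.0243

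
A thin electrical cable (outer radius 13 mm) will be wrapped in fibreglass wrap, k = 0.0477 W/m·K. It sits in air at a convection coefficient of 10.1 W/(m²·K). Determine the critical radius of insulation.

r_cr ≈ 4.72 mm

For a cylinder r_cr = k/h = 0.0477/10.1
r_cr = 4.72 mm; since the bare radius (13 mm) is above r_cr, any added insulation will reduce heat loss.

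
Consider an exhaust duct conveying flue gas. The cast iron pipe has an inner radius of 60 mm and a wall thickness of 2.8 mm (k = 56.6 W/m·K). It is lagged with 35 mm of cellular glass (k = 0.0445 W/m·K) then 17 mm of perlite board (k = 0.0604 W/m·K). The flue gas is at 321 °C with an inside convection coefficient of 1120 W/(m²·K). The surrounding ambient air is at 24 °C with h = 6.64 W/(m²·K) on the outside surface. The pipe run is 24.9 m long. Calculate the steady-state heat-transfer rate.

Per-layer cylindrical resistances, series-summed:
R_inner film = 1/(h_i·2πr₁L) = 1/(1120×2π×0.06×24.9) = 9.512×10^-5 K/W
R_cast iron pipe wall = ln(62.8/60)/(2π×56.6×24.9) = 5.151×10^-6 K/W
R_cellular glass = ln(97.8/62.8)/(2π×0.0445×24.9) = 0.06363 K/W
R_perlite board = ln(114.8/97.8)/(2π×0.0604×24.9) = 0.01696 K/W
R_outer film = 1/(h_o·2πr_oL) = 1/(6.64×2π×0.1148×24.9) = 0.008385 K/W
R_total = 0.08907 K/W
Q = ΔT/R_total = 297/0.08907

Q ≈ 3330 W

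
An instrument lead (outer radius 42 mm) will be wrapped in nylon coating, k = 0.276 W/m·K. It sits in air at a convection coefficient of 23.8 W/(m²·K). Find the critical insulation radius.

For a cylinder r_cr = k/h = 0.276/23.8
r_cr = 11.6 mm; since the bare radius (42 mm) is above r_cr, any added insulation will reduce heat loss.

r_cr ≈ 11.6 mm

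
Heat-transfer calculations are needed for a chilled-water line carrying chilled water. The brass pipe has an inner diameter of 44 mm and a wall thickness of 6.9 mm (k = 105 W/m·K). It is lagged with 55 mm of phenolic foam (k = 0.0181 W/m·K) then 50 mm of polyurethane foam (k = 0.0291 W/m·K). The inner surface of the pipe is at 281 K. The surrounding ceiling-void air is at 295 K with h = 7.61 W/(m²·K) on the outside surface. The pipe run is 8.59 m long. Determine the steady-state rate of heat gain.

Q ≈ 9.95 W

Cylindrical conduction, so R = ln(r₂/r₁)/(2πkL) per layer, in series:
R_brass pipe wall = ln(28.9/22)/(2π×105×8.59) = 4.814×10^-5 K/W
R_phenolic foam = ln(83.9/28.9)/(2π×0.0181×8.59) = 1.091 K/W
R_polyurethane foam = ln(133.9/83.9)/(2π×0.0291×8.59) = 0.2976 K/W
R_outer film = 1/(h_o·2πr_oL) = 1/(7.61×2π×0.1339×8.59) = 0.01818 K/W
R_total = 1.407 K/W
Q = ΔT/R_total = 14/1.407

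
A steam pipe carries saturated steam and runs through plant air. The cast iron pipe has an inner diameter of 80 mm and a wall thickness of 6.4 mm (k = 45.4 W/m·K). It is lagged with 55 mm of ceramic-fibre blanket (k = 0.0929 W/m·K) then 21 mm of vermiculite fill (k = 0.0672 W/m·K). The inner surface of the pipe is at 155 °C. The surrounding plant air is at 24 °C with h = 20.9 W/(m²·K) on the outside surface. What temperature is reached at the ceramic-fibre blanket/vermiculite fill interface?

T ≈ 60 °C

Cylindrical conduction, so R = ln(r₂/r₁)/(2πkL) per layer, in series:
R_cast iron pipe wall = ln(46.4/40)/(2π×45.4×1) = 5.203×10^-4 K/W
R_ceramic-fibre blanket = ln(101.4/46.4)/(2π×0.0929×1) = 1.339 K/W
R_vermiculite fill = ln(122.4/101.4)/(2π×0.0672×1) = 0.4458 K/W
R_outer film = 1/(h_o·2πr_oL) = 1/(20.9×2π×0.1224×1) = 0.06221 K/W
R_total = 1.848 K/W
Q = ΔT/R_total = 131/1.848
Q = 70.9 W/m
T_interface = T_inner − Q·ΣR(inner→interface) = 155 − 70.9×1.34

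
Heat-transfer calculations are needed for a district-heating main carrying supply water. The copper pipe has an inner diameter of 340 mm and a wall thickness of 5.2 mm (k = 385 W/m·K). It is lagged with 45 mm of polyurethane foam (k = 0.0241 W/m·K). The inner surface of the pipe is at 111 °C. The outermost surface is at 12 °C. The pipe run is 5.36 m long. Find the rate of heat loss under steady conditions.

Q ≈ 351 W

Cylindrical conduction, so R = ln(r₂/r₁)/(2πkL) per layer, in series:
R_copper pipe wall = ln(175.2/170)/(2π×385×5.36) = 2.324×10^-6 K/W
R_polyurethane foam = ln(220.2/175.2)/(2π×0.0241×5.36) = 0.2817 K/W
R_total = 0.2817 K/W
Q = ΔT/R_total = 99/0.2817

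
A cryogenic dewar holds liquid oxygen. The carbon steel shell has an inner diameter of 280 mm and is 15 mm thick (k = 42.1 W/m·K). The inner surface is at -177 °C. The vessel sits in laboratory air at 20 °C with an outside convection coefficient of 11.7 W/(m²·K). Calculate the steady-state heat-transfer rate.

Radial (spherical) resistances in series:
R_carbon steel shell = (1/0.14 − 1/0.155)/(4π×42.1) = 0.001307 K/W
R_outer film = 1/(h·4πr_o²) = 1/(11.7×4π×0.155²) = 0.2831 K/W
R_total = 0.2844 K/W
Q = ΔT/R_total = 197/0.2844

Q ≈ 693 W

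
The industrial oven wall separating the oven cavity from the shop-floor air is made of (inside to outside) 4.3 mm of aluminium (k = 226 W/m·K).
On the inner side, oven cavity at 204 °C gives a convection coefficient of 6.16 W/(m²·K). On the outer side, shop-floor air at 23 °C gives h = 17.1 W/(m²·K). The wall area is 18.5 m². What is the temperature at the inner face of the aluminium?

Thermal resistances in series:
R_inner film = 1/(h_i·A) = 1/(6.16×18.5) = 0.008775 K/W
R_aluminium = L/(kA) = 0.0043/(226×18.5) = 1.028×10^-6 K/W
R_outer film = 1/(h_o·A) = 1/(17.1×18.5) = 0.003161 K/W
R_total = 0.01194 K/W;  Q = ΔT/R_total = 181/0.01194 = 15160 W
T_interface = T_inner − Q·ΣR(inner→interface) = 204 − 15200×0.008775

T ≈ 70.9 °C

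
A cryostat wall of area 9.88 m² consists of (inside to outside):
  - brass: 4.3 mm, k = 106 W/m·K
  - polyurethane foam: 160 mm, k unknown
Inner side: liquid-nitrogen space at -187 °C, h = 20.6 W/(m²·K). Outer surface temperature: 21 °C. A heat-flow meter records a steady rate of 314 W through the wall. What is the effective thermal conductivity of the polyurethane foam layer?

k ≈ 0.0246 W/(m·K)

Treating each layer as a thermal resistance in series:
R_inner film = 1/(h_i·A) = 1/(20.6×9.88) = 0.004913 K/W
R_brass = L/(kA) = 0.0043/(106×9.88) = 4.106×10^-6 K/W
Sum of known resistances R_other = 0.004917 K/W
Total R = ΔT/Q = 208/314 = 0.6624 K/W
R_polyurethane foam = R_total − R_other = 0.6575 K/W
k = L/(R·A) = 0.16/(0.6575×9.88)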